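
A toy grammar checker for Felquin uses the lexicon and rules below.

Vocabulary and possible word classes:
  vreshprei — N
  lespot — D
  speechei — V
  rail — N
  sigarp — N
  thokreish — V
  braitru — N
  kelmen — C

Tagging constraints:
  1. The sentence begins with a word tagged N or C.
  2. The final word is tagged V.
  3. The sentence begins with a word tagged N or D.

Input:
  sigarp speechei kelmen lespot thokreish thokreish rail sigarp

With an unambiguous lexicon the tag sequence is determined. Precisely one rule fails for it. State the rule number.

Fixed tagging: N V C D V V N N.
Applying the rules: R1 pass, R2 fail, R3 pass.
Only rule 2 fails.

2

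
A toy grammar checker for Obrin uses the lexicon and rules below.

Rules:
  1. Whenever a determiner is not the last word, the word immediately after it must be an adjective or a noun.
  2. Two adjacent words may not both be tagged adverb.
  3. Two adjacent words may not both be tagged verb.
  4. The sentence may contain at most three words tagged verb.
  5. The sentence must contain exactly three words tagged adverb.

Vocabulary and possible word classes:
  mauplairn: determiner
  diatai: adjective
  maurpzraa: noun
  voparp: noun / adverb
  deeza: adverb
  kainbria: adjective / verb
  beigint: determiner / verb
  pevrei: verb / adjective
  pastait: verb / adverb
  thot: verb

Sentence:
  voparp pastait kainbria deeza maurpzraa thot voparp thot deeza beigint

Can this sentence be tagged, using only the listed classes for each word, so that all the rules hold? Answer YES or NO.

Candidates per position — 1:voparp {noun,adverb}; 2:pastait {verb,adverb}; 3:kainbria {adjective,verb}; 4:deeza {adverb}; 5:maurpzraa {noun}; 6:thot {verb}; 7:voparp {noun,adverb}; 8:thot {verb}; 9:deeza {adverb}; 10:beigint {determiner,verb}.
One satisfying assignment: noun adverb verb adverb noun verb noun verb adverb determiner.
Checking: rule 1 holds; rule 2 holds; rule 3 holds; rule 4 holds; rule 5 holds.

YES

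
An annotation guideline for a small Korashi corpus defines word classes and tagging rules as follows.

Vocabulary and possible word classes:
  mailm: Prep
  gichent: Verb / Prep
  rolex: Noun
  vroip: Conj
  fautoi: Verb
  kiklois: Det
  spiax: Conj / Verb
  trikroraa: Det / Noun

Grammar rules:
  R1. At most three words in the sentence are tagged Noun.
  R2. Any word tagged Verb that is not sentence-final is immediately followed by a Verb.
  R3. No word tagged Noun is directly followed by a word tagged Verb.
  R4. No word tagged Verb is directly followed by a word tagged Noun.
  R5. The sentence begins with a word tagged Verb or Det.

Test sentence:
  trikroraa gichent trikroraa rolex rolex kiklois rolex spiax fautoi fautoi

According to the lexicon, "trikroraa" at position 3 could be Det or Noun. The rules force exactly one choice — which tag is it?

Candidates per position — 1:trikroraa {Det,Noun}; 2:gichent {Verb,Prep}; 3:trikroraa {Det,Noun}; 4:rolex {Noun}; 5:rolex {Noun}; 6:kiklois {Det}; 7:rolex {Noun}; 8:spiax {Conj,Verb}; 9:fautoi {Verb}; 10:fautoi {Verb}.
Word 1 cannot be Noun — rule 1 would then fail for every completion. It is Det.
Word 2 cannot be Verb — rule 2 would then fail for every completion. It is Prep.
Word 3 cannot be Noun — rule 1 would then fail for every completion. It is Det.
Word 8 cannot be Verb — rule 3 would then fail for every completion. It is Conj.
That leaves exactly one tagging: Det Prep Det Noun Noun Det Noun Conj Verb Verb.
Checking: rule 1 ✓; rule 2 ✓; rule 3 ✓; rule 4 ✓; rule 5 ✓.

Det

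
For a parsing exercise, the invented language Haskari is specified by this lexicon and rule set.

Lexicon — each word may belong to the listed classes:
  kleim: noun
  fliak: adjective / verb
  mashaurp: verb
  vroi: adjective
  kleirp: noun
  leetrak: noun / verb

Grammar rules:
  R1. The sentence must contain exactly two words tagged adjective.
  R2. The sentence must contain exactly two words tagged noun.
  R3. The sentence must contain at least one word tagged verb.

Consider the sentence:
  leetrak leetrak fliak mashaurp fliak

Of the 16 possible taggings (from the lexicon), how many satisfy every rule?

1

Candidates per position — 1:leetrak {noun,verb}; 2:leetrak {noun,verb}; 3:fliak {adjective,verb}; 4:mashaurp {verb}; 5:fliak {adjective,verb}.
There are 16 candidate sequences in total.
The sequences that satisfy every rule: noun noun adjective verb adjective.
Count = 1.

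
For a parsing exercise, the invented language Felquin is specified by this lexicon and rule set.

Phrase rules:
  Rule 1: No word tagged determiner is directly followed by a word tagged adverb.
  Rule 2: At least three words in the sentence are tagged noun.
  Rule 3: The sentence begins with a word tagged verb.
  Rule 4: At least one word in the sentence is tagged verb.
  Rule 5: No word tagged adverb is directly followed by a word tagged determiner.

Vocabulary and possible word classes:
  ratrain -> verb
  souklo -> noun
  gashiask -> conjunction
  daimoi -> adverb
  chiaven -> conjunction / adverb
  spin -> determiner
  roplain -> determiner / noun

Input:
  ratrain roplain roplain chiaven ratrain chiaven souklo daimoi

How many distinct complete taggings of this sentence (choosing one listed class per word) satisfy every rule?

Candidates per position — 1:ratrain {verb}; 2:roplain {determiner,noun}; 3:roplain {determiner,noun}; 4:chiaven {conjunction,adverb}; 5:ratrain {verb}; 6:chiaven {conjunction,adverb}; 7:souklo {noun}; 8:daimoi {adverb}.
There are 16 candidate sequences in total.
The sequences that satisfy every rule: verb noun noun conjunction verb conjunction noun adverb; verb noun noun conjunction verb adverb noun adverb; verb noun noun adverb verb conjunction noun adverb; verb noun noun adverb verb adverb noun adverb.
Count = 4.

4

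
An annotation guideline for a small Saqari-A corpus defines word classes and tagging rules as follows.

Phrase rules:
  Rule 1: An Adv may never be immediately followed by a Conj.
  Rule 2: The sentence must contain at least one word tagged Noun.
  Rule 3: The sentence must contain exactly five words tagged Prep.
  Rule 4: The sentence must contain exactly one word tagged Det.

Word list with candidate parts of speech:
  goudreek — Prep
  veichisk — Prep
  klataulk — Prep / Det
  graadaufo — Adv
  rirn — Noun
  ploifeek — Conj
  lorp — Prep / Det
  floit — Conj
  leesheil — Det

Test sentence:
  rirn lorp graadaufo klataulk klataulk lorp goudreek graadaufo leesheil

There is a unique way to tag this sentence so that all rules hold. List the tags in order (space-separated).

Candidates per position — 1:rirn {Noun}; 2:lorp {Prep,Det}; 3:graadaufo {Adv}; 4:klataulk {Prep,Det}; 5:klataulk {Prep,Det}; 6:lorp {Prep,Det}; 7:goudreek {Prep}; 8:graadaufo {Adv}; 9:leesheil {Det}.
Position 2: tagging it Det would leave rule 3 unsatisfiable, so it must be Prep.
Position 4: tagging it Det would leave rule 3 unsatisfiable, so it must be Prep.
Position 5: tagging it Det would leave rule 3 unsatisfiable, so it must be Prep.
Position 6: tagging it Det would leave rule 3 unsatisfiable, so it must be Prep.
That leaves exactly one tagging: Noun Prep Adv Prep Prep Prep Prep Adv Det.
Rule-by-rule: rule 1 satisfied; rule 2 satisfied; rule 3 satisfied; rule 4 satisfied.

Noun Prep Adv Prep Prep Prep Prep Adv Det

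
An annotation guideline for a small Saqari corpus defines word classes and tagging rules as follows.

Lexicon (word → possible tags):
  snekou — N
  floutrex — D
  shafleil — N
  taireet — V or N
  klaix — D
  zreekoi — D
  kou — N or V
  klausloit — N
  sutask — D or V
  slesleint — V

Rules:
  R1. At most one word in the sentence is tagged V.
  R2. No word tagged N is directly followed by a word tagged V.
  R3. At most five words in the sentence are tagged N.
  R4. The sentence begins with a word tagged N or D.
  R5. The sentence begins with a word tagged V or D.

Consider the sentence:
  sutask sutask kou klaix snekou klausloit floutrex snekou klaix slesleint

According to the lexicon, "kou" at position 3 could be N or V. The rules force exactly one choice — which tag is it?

Candidates per position — 1:sutask {D,V}; 2:sutask {D,V}; 3:kou {N,V}; 4:klaix {D}; 5:snekou {N}; 6:klausloit {N}; 7:floutrex {D}; 8:snekou {N}; 9:klaix {D}; 10:slesleint {V}.
At position 1, choosing V makes rule 1 impossible to satisfy; hence D.
At position 2, choosing V makes rule 1 impossible to satisfy; hence D.
At position 3, choosing V makes rule 1 impossible to satisfy; hence N.
The unique satisfying tagging is: D D N D N N D N D V.
Verifying each rule — rule 1 ✓; rule 2 ✓; rule 3 ✓; rule 4 ✓; rule 5 ✓.

N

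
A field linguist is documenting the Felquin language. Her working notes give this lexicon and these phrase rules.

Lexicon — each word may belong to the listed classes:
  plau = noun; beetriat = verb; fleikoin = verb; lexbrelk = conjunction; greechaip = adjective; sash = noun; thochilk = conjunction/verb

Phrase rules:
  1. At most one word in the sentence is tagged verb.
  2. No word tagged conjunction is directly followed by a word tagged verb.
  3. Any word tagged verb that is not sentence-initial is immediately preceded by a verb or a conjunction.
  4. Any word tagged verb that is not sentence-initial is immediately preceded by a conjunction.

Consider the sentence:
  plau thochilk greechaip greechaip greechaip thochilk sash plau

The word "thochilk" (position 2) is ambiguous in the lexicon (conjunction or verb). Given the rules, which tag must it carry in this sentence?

Candidates per position — 1:plau {noun}; 2:thochilk {conjunction,verb}; 3:greechaip {adjective}; 4:greechaip {adjective}; 5:greechaip {adjective}; 6:thochilk {conjunction,verb}; 7:sash {noun}; 8:plau {noun}.
Position 2: tagging it verb would leave rule 3 unsatisfiable, so it must be conjunction.
Position 6: tagging it verb would leave rule 3 unsatisfiable, so it must be conjunction.
The only consistent sequence is: noun conjunction adjective adjective adjective conjunction noun noun.
Checking: rule 1 holds; rule 2 holds; rule 3 holds; rule 4 holds.

conjunction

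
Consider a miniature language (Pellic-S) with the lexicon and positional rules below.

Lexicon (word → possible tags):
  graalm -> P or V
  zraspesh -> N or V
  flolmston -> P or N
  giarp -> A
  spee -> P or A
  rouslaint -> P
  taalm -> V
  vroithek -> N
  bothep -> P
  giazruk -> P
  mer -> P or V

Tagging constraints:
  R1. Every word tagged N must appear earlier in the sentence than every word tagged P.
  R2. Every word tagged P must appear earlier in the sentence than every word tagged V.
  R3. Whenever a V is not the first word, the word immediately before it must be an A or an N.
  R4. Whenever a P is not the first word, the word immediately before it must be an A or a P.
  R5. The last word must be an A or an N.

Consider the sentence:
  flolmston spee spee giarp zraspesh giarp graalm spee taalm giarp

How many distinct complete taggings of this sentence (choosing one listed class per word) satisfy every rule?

8

Candidates per position — 1:flolmston {P,N}; 2:spee {P,A}; 3:spee {P,A}; 4:giarp {A}; 5:zraspesh {N,V}; 6:giarp {A}; 7:graalm {P,V}; 8:spee {P,A}; 9:taalm {V}; 10:giarp {A}.
There are 64 candidate sequences in total.
Checking each against the rules leaves 8 sequences.
Count = 8.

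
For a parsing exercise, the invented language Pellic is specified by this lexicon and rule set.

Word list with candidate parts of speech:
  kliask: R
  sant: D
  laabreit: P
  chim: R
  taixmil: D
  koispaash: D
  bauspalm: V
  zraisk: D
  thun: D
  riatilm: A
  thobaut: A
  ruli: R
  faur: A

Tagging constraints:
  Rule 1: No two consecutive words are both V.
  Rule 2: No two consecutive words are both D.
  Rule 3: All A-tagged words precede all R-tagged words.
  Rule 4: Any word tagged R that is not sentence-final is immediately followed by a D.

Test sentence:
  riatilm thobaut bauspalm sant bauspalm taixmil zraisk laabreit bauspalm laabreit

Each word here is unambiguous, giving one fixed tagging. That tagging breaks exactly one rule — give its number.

Fixed tagging: A A V D V D D P V P.
Rule check: R1 ✓, R2 ✗, R3 ✓, R4 ✓.
Only rule 2 fails.

2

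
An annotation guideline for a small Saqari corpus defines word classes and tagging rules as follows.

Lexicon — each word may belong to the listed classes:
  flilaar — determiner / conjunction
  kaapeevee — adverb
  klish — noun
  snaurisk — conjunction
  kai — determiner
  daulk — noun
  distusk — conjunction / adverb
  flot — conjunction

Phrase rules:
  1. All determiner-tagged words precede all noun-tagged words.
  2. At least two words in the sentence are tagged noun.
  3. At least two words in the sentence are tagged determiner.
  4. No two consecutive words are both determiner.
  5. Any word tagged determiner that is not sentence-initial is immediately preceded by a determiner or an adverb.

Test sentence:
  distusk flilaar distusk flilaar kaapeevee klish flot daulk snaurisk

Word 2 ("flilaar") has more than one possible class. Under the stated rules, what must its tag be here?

Candidates per position — 1:distusk {conjunction,adverb}; 2:flilaar {determiner,conjunction}; 3:distusk {conjunction,adverb}; 4:flilaar {determiner,conjunction}; 5:kaapeevee {adverb}; 6:klish {noun}; 7:flot {conjunction}; 8:daulk {noun}; 9:snaurisk {conjunction}.
At position 2, choosing conjunction makes rule 3 impossible to satisfy; hence determiner.
At position 4, choosing conjunction makes rule 3 impossible to satisfy; hence determiner.
At position 1, choosing conjunction makes rule 5 impossible to satisfy; hence adverb.
At position 3, choosing conjunction makes rule 5 impossible to satisfy; hence adverb.
The only consistent sequence is: adverb determiner adverb determiner adverb noun conjunction noun conjunction.
Verifying each rule — rule 1 satisfied; rule 2 satisfied; rule 3 satisfied; rule 4 satisfied; rule 5 satisfied.

determiner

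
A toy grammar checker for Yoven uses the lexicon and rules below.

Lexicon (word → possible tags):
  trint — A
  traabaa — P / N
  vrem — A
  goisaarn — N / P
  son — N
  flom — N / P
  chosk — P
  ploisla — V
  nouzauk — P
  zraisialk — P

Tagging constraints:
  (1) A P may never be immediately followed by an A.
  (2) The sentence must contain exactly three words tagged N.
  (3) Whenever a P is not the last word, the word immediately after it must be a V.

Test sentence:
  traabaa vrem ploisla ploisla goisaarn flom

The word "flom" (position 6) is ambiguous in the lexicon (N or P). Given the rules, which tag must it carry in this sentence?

Candidates per position — 1:traabaa {P,N}; 2:vrem {A}; 3:ploisla {V}; 4:ploisla {V}; 5:goisaarn {N,P}; 6:flom {N,P}.
Position 1: tagging it P would leave rule 1 unsatisfiable, so it must be N.
Position 5: tagging it P would leave rule 2 unsatisfiable, so it must be N.
Position 6: tagging it P would leave rule 2 unsatisfiable, so it must be N.
The only consistent sequence is: N A V V N N.
Rule-by-rule: rule 1 ok; rule 2 ok; rule 3 ok.

N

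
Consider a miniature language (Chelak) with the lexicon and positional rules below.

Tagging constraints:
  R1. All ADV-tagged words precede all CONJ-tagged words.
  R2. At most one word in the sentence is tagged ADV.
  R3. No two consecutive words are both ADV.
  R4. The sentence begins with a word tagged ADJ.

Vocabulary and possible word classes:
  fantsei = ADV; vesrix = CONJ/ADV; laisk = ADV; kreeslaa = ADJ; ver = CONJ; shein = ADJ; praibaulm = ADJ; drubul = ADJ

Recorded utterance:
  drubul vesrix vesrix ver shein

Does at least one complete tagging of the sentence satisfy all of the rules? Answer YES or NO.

YES

Candidates per position — 1:drubul {ADJ}; 2:vesrix {CONJ,ADV}; 3:vesrix {CONJ,ADV}; 4:ver {CONJ}; 5:shein {ADJ}.
One satisfying assignment: ADJ ADV CONJ CONJ ADJ.
Rule-by-rule: rule 1 satisfied; rule 2 satisfied; rule 3 satisfied; rule 4 satisfied.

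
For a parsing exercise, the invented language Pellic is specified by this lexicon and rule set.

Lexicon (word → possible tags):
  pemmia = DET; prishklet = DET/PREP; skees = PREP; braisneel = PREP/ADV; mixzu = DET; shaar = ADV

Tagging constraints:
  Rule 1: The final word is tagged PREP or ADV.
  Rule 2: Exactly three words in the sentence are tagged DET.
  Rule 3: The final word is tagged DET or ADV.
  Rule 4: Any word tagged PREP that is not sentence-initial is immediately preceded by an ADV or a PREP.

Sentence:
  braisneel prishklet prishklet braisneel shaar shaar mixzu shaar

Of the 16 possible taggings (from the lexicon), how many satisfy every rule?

2

Candidates per position — 1:braisneel {PREP,ADV}; 2:prishklet {DET,PREP}; 3:prishklet {DET,PREP}; 4:braisneel {PREP,ADV}; 5:shaar {ADV}; 6:shaar {ADV}; 7:mixzu {DET}; 8:shaar {ADV}.
There are 16 candidate sequences in total.
The sequences that satisfy every rule: PREP DET DET ADV ADV ADV DET ADV; ADV DET DET ADV ADV ADV DET ADV.
Count = 2.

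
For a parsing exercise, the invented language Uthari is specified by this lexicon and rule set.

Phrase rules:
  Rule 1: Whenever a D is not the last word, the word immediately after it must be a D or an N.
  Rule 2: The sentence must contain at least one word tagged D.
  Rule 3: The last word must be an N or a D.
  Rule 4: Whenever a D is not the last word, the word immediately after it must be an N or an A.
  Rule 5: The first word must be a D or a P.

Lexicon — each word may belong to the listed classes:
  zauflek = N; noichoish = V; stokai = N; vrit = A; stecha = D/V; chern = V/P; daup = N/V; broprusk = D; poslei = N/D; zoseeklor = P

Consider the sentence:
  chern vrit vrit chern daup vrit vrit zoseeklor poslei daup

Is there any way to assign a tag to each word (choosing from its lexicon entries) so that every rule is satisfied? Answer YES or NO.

Candidates per position — 1:chern {V,P}; 2:vrit {A}; 3:vrit {A}; 4:chern {V,P}; 5:daup {N,V}; 6:vrit {A}; 7:vrit {A}; 8:zoseeklor {P}; 9:poslei {N,D}; 10:daup {N,V}.
One satisfying assignment: P A A P V A A P D N.
Check: rule 1 holds; rule 2 holds; rule 3 holds; rule 4 holds; rule 5 holds.

YES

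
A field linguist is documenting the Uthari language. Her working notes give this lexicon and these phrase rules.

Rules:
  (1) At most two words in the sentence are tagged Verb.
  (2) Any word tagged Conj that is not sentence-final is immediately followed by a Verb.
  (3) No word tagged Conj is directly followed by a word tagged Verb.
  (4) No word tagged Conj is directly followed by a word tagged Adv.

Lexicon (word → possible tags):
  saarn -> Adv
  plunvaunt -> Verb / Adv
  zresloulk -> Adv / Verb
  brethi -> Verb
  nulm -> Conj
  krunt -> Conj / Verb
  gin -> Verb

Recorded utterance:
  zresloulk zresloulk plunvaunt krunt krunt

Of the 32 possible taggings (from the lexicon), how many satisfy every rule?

Candidates per position — 1:zresloulk {Adv,Verb}; 2:zresloulk {Adv,Verb}; 3:plunvaunt {Verb,Adv}; 4:krunt {Conj,Verb}; 5:krunt {Conj,Verb}.
There are 32 candidate sequences in total.
The sequences that satisfy every rule: Adv Adv Verb Verb Conj; Adv Adv Adv Verb Conj; Adv Adv Adv Verb Verb; Adv Verb Adv Verb Conj; Verb Adv Adv Verb Conj.
Count = 5.

5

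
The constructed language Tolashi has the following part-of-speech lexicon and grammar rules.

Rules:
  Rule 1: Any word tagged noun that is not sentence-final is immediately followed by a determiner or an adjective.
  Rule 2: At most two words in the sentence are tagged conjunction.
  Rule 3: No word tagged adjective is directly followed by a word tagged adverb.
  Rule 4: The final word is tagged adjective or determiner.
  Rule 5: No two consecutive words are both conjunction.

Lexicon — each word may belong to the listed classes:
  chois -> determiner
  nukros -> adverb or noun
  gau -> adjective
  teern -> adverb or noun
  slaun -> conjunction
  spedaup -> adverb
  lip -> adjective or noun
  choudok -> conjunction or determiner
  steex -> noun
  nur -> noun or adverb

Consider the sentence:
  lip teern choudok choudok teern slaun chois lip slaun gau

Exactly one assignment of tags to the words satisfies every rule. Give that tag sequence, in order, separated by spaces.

Candidates per position — 1:lip {adjective,noun}; 2:teern {adverb,noun}; 3:choudok {conjunction,determiner}; 4:choudok {conjunction,determiner}; 5:teern {adverb,noun}; 6:slaun {conjunction}; 7:chois {determiner}; 8:lip {adjective,noun}; 9:slaun {conjunction}; 10:gau {adjective}.
If word 1 were noun, no tagging could satisfy rule 1; so word 1 is adjective.
If word 2 were adverb, no tagging could satisfy rule 3; so word 2 is noun.
If word 3 were conjunction, no tagging could satisfy rule 1; so word 3 is determiner.
If word 4 were conjunction, no tagging could satisfy rule 2; so word 4 is determiner.
If word 5 were noun, no tagging could satisfy rule 1; so word 5 is adverb.
If word 8 were noun, no tagging could satisfy rule 1; so word 8 is adjective.
The only consistent sequence is: adjective noun determiner determiner adverb conjunction determiner adjective conjunction adjective.
Rule-by-rule: rule 1 holds; rule 2 holds; rule 3 holds; rule 4 holds; rule 5 holds.

adjective noun determiner determiner adverb conjunction determiner adjective conjunction adjective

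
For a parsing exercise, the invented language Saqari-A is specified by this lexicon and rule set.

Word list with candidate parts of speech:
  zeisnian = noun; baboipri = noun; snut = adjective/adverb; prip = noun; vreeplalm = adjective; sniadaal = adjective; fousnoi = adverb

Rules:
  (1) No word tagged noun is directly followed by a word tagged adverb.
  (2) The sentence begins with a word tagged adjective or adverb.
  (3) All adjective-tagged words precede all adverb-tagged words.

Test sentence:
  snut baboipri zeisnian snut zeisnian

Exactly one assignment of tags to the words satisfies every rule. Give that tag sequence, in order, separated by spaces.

Candidates per position — 1:snut {adjective,adverb}; 2:baboipri {noun}; 3:zeisnian {noun}; 4:snut {adjective,adverb}; 5:zeisnian {noun}.
Word 4 cannot be adverb — rule 1 would then fail for every completion. It is adjective.
Word 1 cannot be adverb — rule 3 would then fail for every completion. It is adjective.
So the tagging must be: adjective noun noun adjective noun.
Checking: rule 1 ✓; rule 2 ✓; rule 3 ✓.

adjective noun noun adjective noun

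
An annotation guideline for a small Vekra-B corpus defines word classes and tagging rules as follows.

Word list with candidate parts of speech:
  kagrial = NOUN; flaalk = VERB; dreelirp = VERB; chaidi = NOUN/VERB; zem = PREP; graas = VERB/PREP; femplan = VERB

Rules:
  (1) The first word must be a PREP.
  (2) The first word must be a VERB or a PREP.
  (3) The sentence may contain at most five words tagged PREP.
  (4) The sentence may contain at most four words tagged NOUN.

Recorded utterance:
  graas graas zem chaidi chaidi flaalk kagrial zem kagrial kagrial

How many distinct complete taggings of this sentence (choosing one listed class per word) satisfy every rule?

Candidates per position — 1:graas {VERB,PREP}; 2:graas {VERB,PREP}; 3:zem {PREP}; 4:chaidi {NOUN,VERB}; 5:chaidi {NOUN,VERB}; 6:flaalk {VERB}; 7:kagrial {NOUN}; 8:zem {PREP}; 9:kagrial {NOUN}; 10:kagrial {NOUN}.
There are 16 candidate sequences in total.
Checking each against the rules leaves 6 sequences.
Count = 6.

6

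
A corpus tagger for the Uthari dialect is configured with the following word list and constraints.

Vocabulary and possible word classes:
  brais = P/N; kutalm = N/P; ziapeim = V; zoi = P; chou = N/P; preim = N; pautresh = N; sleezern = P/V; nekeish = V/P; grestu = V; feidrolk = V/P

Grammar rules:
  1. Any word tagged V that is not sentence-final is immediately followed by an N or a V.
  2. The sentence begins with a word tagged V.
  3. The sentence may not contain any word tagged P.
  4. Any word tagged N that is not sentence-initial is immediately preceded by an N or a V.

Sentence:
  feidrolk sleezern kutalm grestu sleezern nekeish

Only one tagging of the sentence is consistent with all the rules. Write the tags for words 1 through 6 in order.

Candidates per position — 1:feidrolk {V,P}; 2:sleezern {P,V}; 3:kutalm {N,P}; 4:grestu {V}; 5:sleezern {P,V}; 6:nekeish {V,P}.
Word 1 cannot be P — rule 2 would then fail for every completion. It is V.
Word 2 cannot be P — rule 1 would then fail for every completion. It is V.
Word 3 cannot be P — rule 1 would then fail for every completion. It is N.
Word 5 cannot be P — rule 1 would then fail for every completion. It is V.
Word 6 cannot be P — rule 1 would then fail for every completion. It is V.
The only consistent sequence is: V V N V V V.
Check: rule 1 ok; rule 2 ok; rule 3 ok; rule 4 ok.

V V N V V V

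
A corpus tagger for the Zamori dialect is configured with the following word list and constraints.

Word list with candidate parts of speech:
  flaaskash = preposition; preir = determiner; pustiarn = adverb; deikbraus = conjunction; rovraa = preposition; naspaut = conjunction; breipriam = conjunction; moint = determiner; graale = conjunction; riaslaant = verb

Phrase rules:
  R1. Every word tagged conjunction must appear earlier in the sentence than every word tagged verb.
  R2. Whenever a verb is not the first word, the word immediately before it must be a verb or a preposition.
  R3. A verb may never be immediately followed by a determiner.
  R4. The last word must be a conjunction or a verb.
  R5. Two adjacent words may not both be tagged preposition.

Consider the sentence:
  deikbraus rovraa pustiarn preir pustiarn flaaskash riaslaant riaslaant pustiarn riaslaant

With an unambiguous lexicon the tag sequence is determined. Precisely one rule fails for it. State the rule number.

Fixed tagging: conjunction preposition adverb determiner adverb preposition verb verb adverb verb.
Rule check: R1 ok, R2 fails, R3 ok, R4 ok, R5 ok.
Only rule 2 fails.

2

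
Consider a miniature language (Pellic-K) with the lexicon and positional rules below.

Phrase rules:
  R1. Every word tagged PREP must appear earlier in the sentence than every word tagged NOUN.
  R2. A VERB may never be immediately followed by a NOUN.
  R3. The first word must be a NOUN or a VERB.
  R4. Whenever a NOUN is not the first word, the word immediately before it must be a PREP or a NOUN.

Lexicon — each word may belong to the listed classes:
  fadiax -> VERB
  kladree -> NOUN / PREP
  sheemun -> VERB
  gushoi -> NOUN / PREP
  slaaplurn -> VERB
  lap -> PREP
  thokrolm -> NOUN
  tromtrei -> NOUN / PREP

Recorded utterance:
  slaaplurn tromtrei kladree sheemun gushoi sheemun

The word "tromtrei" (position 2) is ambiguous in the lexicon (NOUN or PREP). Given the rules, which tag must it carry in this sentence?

PREP

Candidates per position — 1:slaaplurn {VERB}; 2:tromtrei {NOUN,PREP}; 3:kladree {NOUN,PREP}; 4:sheemun {VERB}; 5:gushoi {NOUN,PREP}; 6:sheemun {VERB}.
At position 2, choosing NOUN makes rule 2 impossible to satisfy; hence PREP.
At position 5, choosing NOUN makes rule 2 impossible to satisfy; hence PREP.
At position 3, choosing NOUN makes rule 1 impossible to satisfy; hence PREP.
The unique satisfying tagging is: VERB PREP PREP VERB PREP VERB.
Check: rule 1 satisfied; rule 2 satisfied; rule 3 satisfied; rule 4 satisfied.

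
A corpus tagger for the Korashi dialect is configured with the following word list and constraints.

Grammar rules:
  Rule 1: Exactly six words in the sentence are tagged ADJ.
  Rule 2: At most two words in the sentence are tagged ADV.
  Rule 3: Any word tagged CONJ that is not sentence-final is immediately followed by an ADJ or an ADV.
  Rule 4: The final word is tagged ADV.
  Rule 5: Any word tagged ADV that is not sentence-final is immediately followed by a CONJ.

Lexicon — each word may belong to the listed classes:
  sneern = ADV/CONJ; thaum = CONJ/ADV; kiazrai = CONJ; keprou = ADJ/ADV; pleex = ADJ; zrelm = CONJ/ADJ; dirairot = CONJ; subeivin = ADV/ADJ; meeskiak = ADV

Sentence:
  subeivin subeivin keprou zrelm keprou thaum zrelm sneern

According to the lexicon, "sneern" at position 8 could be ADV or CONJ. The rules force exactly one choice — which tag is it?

ADV

Candidates per position — 1:subeivin {ADV,ADJ}; 2:subeivin {ADV,ADJ}; 3:keprou {ADJ,ADV}; 4:zrelm {CONJ,ADJ}; 5:keprou {ADJ,ADV}; 6:thaum {CONJ,ADV}; 7:zrelm {CONJ,ADJ}; 8:sneern {ADV,CONJ}.
If word 1 were ADV, no tagging could satisfy rule 1; so word 1 is ADJ.
If word 2 were ADV, no tagging could satisfy rule 1; so word 2 is ADJ.
If word 3 were ADV, no tagging could satisfy rule 1; so word 3 is ADJ.
If word 4 were CONJ, no tagging could satisfy rule 1; so word 4 is ADJ.
If word 5 were ADV, no tagging could satisfy rule 1; so word 5 is ADJ.
If word 7 were CONJ, no tagging could satisfy rule 1; so word 7 is ADJ.
If word 8 were CONJ, no tagging could satisfy rule 4; so word 8 is ADV.
If word 6 were ADV, no tagging could satisfy rule 5; so word 6 is CONJ.
That leaves exactly one tagging: ADJ ADJ ADJ ADJ ADJ CONJ ADJ ADV.
Verifying each rule — rule 1 ✓; rule 2 ✓; rule 3 ✓; rule 4 ✓; rule 5 ✓.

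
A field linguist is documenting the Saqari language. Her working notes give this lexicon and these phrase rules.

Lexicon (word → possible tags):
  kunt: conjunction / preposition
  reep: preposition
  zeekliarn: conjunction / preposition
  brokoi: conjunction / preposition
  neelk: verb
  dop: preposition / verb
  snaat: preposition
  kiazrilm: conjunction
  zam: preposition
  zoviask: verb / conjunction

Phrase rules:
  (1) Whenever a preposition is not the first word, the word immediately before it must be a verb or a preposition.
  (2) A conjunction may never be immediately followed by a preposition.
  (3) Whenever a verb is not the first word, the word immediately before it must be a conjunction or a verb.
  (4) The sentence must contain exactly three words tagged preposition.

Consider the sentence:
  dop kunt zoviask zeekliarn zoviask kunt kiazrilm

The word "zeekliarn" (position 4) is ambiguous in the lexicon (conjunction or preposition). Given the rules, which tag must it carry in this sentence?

conjunction

Candidates per position — 1:dop {preposition,verb}; 2:kunt {conjunction,preposition}; 3:zoviask {verb,conjunction}; 4:zeekliarn {conjunction,preposition}; 5:zoviask {verb,conjunction}; 6:kunt {conjunction,preposition}; 7:kiazrilm {conjunction}.
Position 4: the remaining choice is settled jointly with positions 1, 2, 3, 5, 6 — only conjunction at position 4 is part of a tagging that satisfies every rule.
The unique satisfying tagging is: preposition preposition conjunction conjunction verb preposition conjunction.
Rule-by-rule: rule 1 satisfied; rule 2 satisfied; rule 3 satisfied; rule 4 satisfied.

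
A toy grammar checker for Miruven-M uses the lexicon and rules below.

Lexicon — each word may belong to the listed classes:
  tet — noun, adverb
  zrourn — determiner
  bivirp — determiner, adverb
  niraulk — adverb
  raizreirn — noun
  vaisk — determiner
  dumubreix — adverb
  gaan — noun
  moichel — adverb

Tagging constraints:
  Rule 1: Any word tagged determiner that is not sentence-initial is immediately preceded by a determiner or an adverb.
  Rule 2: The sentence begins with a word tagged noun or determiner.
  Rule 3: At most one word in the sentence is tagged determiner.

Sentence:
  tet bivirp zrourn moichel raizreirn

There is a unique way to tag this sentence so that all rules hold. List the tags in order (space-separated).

noun adverb determiner adverb noun

Candidates per position — 1:tet {noun,adverb}; 2:bivirp {determiner,adverb}; 3:zrourn {determiner}; 4:moichel {adverb}; 5:raizreirn {noun}.
If word 1 were adverb, no tagging could satisfy rule 2; so word 1 is noun.
If word 2 were determiner, no tagging could satisfy rule 1; so word 2 is adverb.
The only consistent sequence is: noun adverb determiner adverb noun.
Checking: rule 1 holds; rule 2 holds; rule 3 holds.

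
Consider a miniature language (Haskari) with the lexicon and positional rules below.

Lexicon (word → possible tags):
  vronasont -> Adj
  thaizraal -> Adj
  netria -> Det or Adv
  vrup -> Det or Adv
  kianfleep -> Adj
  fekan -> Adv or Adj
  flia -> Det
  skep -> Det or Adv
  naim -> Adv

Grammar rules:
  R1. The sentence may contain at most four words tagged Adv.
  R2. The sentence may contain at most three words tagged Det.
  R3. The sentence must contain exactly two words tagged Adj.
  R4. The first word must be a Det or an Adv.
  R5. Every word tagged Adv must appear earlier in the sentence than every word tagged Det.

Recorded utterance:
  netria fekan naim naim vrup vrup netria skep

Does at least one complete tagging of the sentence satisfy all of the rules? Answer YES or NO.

NO

Candidates per position — 1:netria {Det,Adv}; 2:fekan {Adv,Adj}; 3:naim {Adv}; 4:naim {Adv}; 5:vrup {Det,Adv}; 6:vrup {Det,Adv}; 7:netria {Det,Adv}; 8:skep {Det,Adv}.
Rule 3 cannot be satisfied by any choice of tags from the lexicon.
So there is no consistent tagging.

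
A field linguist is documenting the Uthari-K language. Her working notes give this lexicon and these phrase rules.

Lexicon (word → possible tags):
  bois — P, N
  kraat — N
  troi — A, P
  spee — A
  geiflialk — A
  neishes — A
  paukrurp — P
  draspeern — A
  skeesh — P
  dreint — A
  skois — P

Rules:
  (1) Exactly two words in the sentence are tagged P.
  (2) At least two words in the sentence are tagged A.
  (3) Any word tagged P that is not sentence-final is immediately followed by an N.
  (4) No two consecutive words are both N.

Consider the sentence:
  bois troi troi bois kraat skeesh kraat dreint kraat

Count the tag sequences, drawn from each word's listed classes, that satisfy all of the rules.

Candidates per position — 1:bois {P,N}; 2:troi {A,P}; 3:troi {A,P}; 4:bois {P,N}; 5:kraat {N}; 6:skeesh {P}; 7:kraat {N}; 8:dreint {A}; 9:kraat {N}.
There are 16 candidate sequences in total.
The sequences that satisfy every rule: N A A P N P N A N.
Count = 1.

1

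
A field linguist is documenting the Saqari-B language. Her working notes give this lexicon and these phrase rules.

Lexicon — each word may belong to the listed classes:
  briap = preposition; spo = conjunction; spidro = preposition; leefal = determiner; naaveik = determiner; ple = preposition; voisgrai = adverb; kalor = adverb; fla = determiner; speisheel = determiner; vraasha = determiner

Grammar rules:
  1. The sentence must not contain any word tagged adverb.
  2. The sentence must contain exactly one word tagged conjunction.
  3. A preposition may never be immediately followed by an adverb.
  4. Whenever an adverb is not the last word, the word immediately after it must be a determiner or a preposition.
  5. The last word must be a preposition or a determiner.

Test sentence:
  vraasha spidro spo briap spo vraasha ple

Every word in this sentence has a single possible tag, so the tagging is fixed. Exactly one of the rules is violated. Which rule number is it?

2

Fixed tagging: determiner preposition conjunction preposition conjunction determiner preposition.
Applying the rules: R1 pass, R2 fail, R3 pass, R4 pass, R5 pass.
Only rule 2 fails.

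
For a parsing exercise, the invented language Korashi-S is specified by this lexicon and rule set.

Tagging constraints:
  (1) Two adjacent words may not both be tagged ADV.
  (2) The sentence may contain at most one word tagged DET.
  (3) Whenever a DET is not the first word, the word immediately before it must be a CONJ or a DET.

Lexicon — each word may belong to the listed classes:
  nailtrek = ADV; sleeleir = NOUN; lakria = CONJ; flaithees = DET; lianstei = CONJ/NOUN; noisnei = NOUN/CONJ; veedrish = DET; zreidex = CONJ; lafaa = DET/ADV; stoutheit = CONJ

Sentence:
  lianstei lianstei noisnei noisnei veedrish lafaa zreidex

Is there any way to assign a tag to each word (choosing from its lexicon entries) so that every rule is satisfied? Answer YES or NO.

YES

Candidates per position — 1:lianstei {CONJ,NOUN}; 2:lianstei {CONJ,NOUN}; 3:noisnei {NOUN,CONJ}; 4:noisnei {NOUN,CONJ}; 5:veedrish {DET}; 6:lafaa {DET,ADV}; 7:zreidex {CONJ}.
One satisfying assignment: NOUN CONJ CONJ CONJ DET ADV CONJ.
Rule-by-rule: rule 1 satisfied; rule 2 satisfied; rule 3 satisfied.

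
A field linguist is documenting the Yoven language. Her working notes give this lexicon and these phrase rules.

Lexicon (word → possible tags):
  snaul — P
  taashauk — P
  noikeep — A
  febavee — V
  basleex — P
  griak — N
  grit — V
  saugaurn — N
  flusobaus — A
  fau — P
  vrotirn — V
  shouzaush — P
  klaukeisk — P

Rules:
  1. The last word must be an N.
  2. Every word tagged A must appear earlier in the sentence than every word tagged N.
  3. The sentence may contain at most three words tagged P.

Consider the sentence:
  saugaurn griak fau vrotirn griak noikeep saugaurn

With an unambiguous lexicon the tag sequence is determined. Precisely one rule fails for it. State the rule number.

Fixed tagging: N N P V N A N.
Applying the rules: R1 ✓, R2 ✗, R3 ✓.
Only rule 2 fails.

2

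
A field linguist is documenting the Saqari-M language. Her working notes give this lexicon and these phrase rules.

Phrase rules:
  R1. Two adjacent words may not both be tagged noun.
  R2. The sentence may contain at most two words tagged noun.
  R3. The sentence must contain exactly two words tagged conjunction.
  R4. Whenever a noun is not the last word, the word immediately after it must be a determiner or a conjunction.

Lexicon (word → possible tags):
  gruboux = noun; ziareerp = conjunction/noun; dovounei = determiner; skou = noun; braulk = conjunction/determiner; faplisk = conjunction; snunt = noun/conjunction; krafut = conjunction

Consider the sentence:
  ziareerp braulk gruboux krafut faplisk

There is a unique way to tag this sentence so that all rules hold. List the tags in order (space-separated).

Candidates per position — 1:ziareerp {conjunction,noun}; 2:braulk {conjunction,determiner}; 3:gruboux {noun}; 4:krafut {conjunction}; 5:faplisk {conjunction}.
Position 1: tagging it conjunction would leave rule 3 unsatisfiable, so it must be noun.
Position 2: tagging it conjunction would leave rule 3 unsatisfiable, so it must be determiner.
The unique satisfying tagging is: noun determiner noun conjunction conjunction.
Checking: rule 1 holds; rule 2 holds; rule 3 holds; rule 4 holds.

noun determiner noun conjunction conjunction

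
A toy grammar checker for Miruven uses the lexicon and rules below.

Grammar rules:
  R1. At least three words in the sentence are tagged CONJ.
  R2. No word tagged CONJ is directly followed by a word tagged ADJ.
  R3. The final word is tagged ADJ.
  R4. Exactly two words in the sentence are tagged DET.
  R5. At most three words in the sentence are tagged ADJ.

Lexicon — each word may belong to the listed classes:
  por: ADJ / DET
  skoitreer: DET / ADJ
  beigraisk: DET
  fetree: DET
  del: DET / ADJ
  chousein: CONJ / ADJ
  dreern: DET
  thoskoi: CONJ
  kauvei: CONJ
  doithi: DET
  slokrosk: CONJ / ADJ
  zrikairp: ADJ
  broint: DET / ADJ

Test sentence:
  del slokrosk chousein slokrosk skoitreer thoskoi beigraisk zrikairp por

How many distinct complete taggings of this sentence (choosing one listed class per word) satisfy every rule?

Candidates per position — 1:del {DET,ADJ}; 2:slokrosk {CONJ,ADJ}; 3:chousein {CONJ,ADJ}; 4:slokrosk {CONJ,ADJ}; 5:skoitreer {DET,ADJ}; 6:thoskoi {CONJ}; 7:beigraisk {DET}; 8:zrikairp {ADJ}; 9:por {ADJ,DET}.
There are 64 candidate sequences in total.
The sequences that satisfy every rule: ADJ CONJ CONJ CONJ DET CONJ DET ADJ ADJ.
Count = 1.

1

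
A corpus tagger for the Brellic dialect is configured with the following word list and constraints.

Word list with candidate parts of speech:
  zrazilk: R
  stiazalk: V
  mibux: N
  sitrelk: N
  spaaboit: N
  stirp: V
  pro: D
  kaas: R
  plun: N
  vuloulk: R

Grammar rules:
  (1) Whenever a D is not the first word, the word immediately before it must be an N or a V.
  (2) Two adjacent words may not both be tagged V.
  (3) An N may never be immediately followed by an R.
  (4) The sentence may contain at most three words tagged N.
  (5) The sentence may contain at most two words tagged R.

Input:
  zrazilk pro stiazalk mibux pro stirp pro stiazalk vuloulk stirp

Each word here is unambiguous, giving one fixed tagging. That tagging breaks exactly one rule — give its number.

Fixed tagging: R D V N D V D V R V.
Checking each rule: R1 violated, R2 holds, R3 holds, R4 holds, R5 holds.
Only rule 1 fails.

1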